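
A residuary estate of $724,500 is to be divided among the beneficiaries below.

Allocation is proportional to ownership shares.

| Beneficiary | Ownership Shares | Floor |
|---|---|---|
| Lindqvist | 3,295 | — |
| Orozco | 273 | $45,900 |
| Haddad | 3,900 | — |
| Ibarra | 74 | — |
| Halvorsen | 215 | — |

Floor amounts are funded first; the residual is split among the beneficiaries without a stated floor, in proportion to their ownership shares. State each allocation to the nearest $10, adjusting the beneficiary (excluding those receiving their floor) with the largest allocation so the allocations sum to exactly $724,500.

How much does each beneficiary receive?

Lindqvist: $298,770; Orozco: $45,900; Haddad: $353,630; Ibarra: $6,710; Halvorsen: $19,490

Minimums first: Orozco $45,900. Remaining pool $678,600.
Remaining pool split over remaining ownership shares 7,484: Lindqvist 298,768.97 → $298,770; Haddad 353,626.40 → $353,630; Ibarra 6,709.83 → $6,710; Halvorsen 19,494.79 → $19,490.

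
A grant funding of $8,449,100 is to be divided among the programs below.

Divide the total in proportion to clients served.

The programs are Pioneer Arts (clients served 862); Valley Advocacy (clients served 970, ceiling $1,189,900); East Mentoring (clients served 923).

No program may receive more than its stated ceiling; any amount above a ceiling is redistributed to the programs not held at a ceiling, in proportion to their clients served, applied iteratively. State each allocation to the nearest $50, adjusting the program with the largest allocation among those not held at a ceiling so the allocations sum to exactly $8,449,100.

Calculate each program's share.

Pioneer Arts: $3,505,550 | Valley Advocacy: $1,189,900 | East Mentoring: $3,753,650

Total clients served = 2,755.
Pro-rata shares before constraints: Pioneer Arts 2,643,602.25; Valley Advocacy 2,974,819.24; East Mentoring 2,830,678.51.
Cap binds for Valley Advocacy ($1,189,900); balance $7,259,200 reallocated over remaining clients served 1,785.
Redistributed shares: Pioneer Arts 3,505,563.25 → $3,505,550; East Mentoring 3,753,636.75 → $3,753,650.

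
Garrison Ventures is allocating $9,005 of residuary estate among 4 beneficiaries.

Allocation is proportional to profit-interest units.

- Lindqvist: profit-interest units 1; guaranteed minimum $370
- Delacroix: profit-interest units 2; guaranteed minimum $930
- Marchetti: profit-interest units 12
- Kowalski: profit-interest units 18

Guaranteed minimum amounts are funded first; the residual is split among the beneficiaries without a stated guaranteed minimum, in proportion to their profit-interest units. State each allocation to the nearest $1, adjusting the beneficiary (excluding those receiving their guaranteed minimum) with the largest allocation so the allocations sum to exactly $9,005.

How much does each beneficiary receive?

Lindqvist: $370; Delacroix: $930; Marchetti: $3,082; Kowalski: $4,623

Minimums first: Lindqvist $370; Delacroix $930. Remaining pool $7,705.
Remaining pool split over remaining profit-interest units 30: Marchetti 3,082.00 → $3,082; Kowalski 4,623.00 → $4,623.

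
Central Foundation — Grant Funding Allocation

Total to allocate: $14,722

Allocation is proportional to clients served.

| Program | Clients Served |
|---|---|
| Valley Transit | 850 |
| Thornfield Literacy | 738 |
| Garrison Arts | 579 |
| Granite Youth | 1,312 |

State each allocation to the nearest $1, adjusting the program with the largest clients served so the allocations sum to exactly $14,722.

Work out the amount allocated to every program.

Valley Transit: $3,597 · Thornfield Literacy: $3,123 · Garrison Arts: $2,450 · Granite Youth: $5,552

Clients served total: 850 + 738 + 579 + 1,312 = 3,479.
Raw shares: Valley Transit 3,596.92; Thornfield Literacy 3,122.98; Garrison Arts 2,450.14; Granite Youth 5,551.96.
After rounding ($1): Valley Transit $3,597; Thornfield Literacy $3,123; Garrison Arts $2,450; Granite Youth $5,552. Sum = $14,722.
Rounded total matches; no reconciliation needed.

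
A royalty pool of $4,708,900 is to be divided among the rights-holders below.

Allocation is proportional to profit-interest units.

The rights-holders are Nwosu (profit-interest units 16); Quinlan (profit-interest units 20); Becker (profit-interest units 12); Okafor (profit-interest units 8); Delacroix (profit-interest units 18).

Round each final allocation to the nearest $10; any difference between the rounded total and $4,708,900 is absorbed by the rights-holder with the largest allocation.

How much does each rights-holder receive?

Profit-interest units total: 74.
Pro-rata amounts: Nwosu 16/74 × $4,708,900 = 1,018,140.54; Quinlan 20/74 × $4,708,900 = 1,272,675.68; Becker 12/74 × $4,708,900 = 763,605.41; Okafor 8/74 × $4,708,900 = 509,070.27; Delacroix 18/74 × $4,708,900 = 1,145,408.11.
After rounding ($10): Nwosu $1,018,140; Quinlan $1,272,680; Becker $763,610; Okafor $509,070; Delacroix $1,145,410. Sum = $4,708,910.
Difference $4,708,900 − $4,708,910 = −$10 applied to largest allocation (Quinlan): Quinlan becomes $1,272,670.

Nwosu: $1,018,140 | Quinlan: $1,272,670 | Becker: $763,610 | Okafor: $509,070 | Delacroix: $1,145,410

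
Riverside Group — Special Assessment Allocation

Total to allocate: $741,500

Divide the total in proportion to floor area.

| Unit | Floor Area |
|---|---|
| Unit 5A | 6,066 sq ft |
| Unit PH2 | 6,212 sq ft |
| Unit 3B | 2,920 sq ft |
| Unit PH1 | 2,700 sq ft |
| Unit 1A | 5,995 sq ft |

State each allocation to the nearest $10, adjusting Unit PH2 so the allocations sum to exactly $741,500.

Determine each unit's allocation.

Unit 5A: $188,250 · Unit PH2: $192,790 · Unit 3B: $90,620 · Unit PH1: $83,790 · Unit 1A: $186,050

Sum of floor area: 23,893.
Raw shares: Unit 5A 6,066/23,893 × $741,500 = 188,253.42; Unit PH2 6,212/23,893 × $741,500 = 192,784.41; Unit 3B 2,920/23,893 × $741,500 = 90,619.85; Unit PH1 2,700/23,893 × $741,500 = 83,792.32; Unit 1A 5,995/23,893 × $741,500 = 186,049.99.
After rounding ($10): Unit 5A $188,250; Unit PH2 $192,780; Unit 3B $90,620; Unit PH1 $83,790; Unit 1A $186,050. Sum = $741,490.
Difference $741,500 − $741,490 = +$10 applied to Unit PH2: Unit PH2 becomes $192,790.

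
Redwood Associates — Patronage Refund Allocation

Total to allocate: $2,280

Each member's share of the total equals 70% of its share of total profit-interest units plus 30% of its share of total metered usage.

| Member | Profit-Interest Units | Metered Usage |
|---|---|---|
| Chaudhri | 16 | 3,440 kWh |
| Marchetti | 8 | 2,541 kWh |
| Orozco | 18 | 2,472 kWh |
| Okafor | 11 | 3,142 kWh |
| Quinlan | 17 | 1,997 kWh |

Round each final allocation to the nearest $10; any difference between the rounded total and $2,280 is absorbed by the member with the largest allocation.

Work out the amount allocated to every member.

Profit-interest units total 70; metered usage total 13,592.
Blended shares (70% profit-interest units + 30% metered usage): Chaudhri 0.2359; Marchetti 0.1361; Orozco 0.2346; Okafor 0.1793; Quinlan 0.2141.
Proportional shares: Chaudhri 537.91; Marchetti 310.27; Orozco 534.80; Okafor 408.92; Quinlan 488.10.
At nearest $10: Chaudhri $540; Marchetti $310; Orozco $530; Okafor $410; Quinlan $490. Sum = $2,280.
No rounding difference to absorb.

Chaudhri: $540 | Marchetti: $310 | Orozco: $530 | Okafor: $410 | Quinlan: $490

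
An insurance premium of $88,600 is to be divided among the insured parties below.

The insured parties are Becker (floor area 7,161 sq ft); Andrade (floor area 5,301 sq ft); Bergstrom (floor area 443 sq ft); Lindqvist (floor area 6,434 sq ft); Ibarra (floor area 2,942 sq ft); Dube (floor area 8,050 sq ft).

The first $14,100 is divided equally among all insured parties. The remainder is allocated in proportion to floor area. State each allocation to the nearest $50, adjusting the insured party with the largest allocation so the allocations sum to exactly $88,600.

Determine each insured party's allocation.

Becker: $19,950 | Andrade: $15,350 | Bergstrom: $3,450 | Lindqvist: $18,150 | Ibarra: $9,600 | Dube: $22,100

First tranche $14,100 split equally: $2,350 each.
Remainder $74,500 by floor area (total 30,331): Becker 17,589.08 → $17,600; Andrade 13,020.49 → $13,000; Bergstrom 1,088.11 → $1,100; Lindqvist 15,803.40 → $15,800; Ibarra 7,226.24 → $7,250; Dube 19,772.67 → $19,750.
Totals: Becker $2,350 + $17,600 = $19,950; Andrade $2,350 + $13,000 = $15,350; Bergstrom $2,350 + $1,100 = $3,450; Lindqvist $2,350 + $15,800 = $18,150; Ibarra $2,350 + $7,250 = $9,600; Dube $2,350 + $19,750 = $22,100.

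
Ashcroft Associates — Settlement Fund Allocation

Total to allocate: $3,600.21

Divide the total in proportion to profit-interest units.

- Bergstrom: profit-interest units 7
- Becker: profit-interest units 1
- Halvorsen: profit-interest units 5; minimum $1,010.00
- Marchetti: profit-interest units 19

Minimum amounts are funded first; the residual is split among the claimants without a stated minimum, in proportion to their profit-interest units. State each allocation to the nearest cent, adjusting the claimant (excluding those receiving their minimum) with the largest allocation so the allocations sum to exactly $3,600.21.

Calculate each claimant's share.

Guaranteed amounts: Halvorsen $1,010.00. Residual $2,590.21.
Residual split over remaining profit-interest units 27: Bergstrom 671.5359 → $671.54; Becker 95.9337 → $95.93; Marchetti 1,822.7404 → $1,822.74.

Bergstrom: $671.54 · Becker: $95.93 · Halvorsen: $1,010.00 · Marchetti: $1,822.74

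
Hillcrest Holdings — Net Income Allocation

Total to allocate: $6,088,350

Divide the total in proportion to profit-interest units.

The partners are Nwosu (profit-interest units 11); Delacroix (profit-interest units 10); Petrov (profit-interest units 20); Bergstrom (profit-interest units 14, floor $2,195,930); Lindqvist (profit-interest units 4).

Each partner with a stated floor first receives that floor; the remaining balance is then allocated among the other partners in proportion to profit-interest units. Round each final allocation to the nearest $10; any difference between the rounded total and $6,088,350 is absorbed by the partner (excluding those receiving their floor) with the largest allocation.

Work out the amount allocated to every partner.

Nwosu: $951,480; Delacroix: $864,980; Petrov: $1,729,970; Bergstrom: $2,195,930; Lindqvist: $345,990

Minimums first: Bergstrom $2,195,930. Remaining pool $3,892,420.
Remaining pool split over remaining profit-interest units 45: Nwosu 951,480.44 → $951,480; Delacroix 864,982.22 → $864,980; Petrov 1,729,964.44 → $1,729,960; Lindqvist 345,992.89 → $345,990.
Rounding difference +$10 applied to Petrov → $1,729,970.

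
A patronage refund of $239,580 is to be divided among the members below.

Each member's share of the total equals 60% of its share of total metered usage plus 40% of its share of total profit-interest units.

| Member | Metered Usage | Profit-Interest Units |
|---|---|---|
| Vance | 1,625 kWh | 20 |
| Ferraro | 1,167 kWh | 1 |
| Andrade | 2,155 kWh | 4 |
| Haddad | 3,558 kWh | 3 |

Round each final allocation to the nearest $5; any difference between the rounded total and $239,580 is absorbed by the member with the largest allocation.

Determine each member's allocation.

Vance: $95,915 | Ferraro: $23,145 | Andrade: $50,115 | Haddad: $70,405

Totals — metered usage 8,505, profit-interest units 28.
Combined weights (60% metered usage + 40% profit-interest units): Vance 0.4004; Ferraro 0.0966; Andrade 0.2092; Haddad 0.2939.
Pro-rata amounts: Vance 95,916.51; Ferraro 23,146.72; Andrade 50,113.21; Haddad 70,403.56.
Rounded to nearest $5: Vance $95,915; Ferraro $23,145; Andrade $50,115; Haddad $70,405. Sum = $239,580.
Rounded total matches; no reconciliation needed.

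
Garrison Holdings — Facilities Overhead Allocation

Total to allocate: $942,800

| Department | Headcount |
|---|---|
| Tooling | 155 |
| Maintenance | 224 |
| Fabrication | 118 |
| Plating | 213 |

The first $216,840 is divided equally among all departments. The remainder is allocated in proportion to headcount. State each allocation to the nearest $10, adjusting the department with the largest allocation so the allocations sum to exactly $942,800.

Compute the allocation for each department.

Tooling: $212,690; Maintenance: $283,250; Fabrication: $174,860; Plating: $272,000

First tranche $216,840 split equally: $54,210 each.
Remainder $725,960 by headcount (total 710): Tooling 158,484.23 → $158,480; Maintenance 229,035.27 → $229,040; Fabrication 120,652.51 → $120,650; Plating 217,788.00 → $217,790.
Totals: Tooling $54,210 + $158,480 = $212,690; Maintenance $54,210 + $229,040 = $283,250; Fabrication $54,210 + $120,650 = $174,860; Plating $54,210 + $217,790 = $272,000.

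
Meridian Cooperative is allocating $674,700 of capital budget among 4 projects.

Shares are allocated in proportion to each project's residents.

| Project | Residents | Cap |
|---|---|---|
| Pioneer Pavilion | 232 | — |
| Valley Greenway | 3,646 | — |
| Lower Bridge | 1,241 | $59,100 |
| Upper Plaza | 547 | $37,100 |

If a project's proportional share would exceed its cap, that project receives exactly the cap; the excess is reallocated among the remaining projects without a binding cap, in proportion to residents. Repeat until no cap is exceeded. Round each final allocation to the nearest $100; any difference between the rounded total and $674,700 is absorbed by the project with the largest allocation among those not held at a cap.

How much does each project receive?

Pioneer Pavilion: $34,600 · Valley Greenway: $543,900 · Lower Bridge: $59,100 · Upper Plaza: $37,100

Sum of residents: 5,666.
Proportional shares (ignoring caps): Pioneer Pavilion 27,626.26; Valley Greenway 434,161.00; Lower Bridge 147,776.69; Upper Plaza 65,136.06.
Held at cap: Lower Bridge ($59,100), Upper Plaza ($37,100); remaining pool $578,500 reallocated over remaining residents 3,878.
Redistributed shares: Pioneer Pavilion 34,608.56 → $34,600; Valley Greenway 543,891.44 → $543,900.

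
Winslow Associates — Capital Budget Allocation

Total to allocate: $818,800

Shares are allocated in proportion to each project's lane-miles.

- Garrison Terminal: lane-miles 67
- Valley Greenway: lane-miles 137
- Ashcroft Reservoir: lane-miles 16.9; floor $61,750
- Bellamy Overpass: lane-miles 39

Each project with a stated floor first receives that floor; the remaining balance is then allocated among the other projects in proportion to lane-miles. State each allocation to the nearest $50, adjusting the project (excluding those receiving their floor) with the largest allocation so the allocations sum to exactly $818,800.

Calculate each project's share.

Minimums first: Ashcroft Reservoir $61,750. Remaining pool $757,050.
Remaining pool split over remaining lane-miles 243: Garrison Terminal 208,733.95 → $208,750; Valley Greenway 426,814.20 → $426,800; Bellamy Overpass 121,501.85 → $121,500.

Garrison Terminal: $208,750 | Valley Greenway: $426,800 | Ashcroft Reservoir: $61,750 | Bellamy Overpass: $121,500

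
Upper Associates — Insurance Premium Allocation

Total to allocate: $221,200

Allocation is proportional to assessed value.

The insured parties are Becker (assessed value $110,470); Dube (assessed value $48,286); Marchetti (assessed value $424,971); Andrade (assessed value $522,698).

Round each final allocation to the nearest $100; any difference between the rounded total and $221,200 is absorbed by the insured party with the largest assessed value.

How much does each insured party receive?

Becker: $22,100; Dube: $9,700; Marchetti: $85,000; Andrade: $104,400

Sum of assessed value: 1,106,425.
Raw shares: Becker 110,470/1,106,425 × $221,200 = 22,085.51; Dube 48,286/1,106,425 × $221,200 = 9,653.49; Marchetti 424,971/1,106,425 × $221,200 = 84,961.55; Andrade 522,698/1,106,425 × $221,200 = 104,499.44.
At nearest $100: Becker $22,100; Dube $9,700; Marchetti $85,000; Andrade $104,500. Sum = $221,300.
Difference $221,200 − $221,300 = −$100 applied to largest assessed value (Andrade): Andrade becomes $104,400.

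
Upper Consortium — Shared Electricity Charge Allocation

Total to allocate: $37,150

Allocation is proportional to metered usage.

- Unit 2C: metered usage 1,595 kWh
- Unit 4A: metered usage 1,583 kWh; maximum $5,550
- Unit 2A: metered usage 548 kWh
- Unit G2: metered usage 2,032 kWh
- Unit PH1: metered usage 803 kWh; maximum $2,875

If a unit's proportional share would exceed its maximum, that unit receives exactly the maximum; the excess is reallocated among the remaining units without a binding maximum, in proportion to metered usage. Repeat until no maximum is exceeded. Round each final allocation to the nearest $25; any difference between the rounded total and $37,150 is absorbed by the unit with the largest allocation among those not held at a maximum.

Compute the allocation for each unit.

Unit 2C: $10,975; Unit 4A: $5,550; Unit 2A: $3,775; Unit G2: $13,975; Unit PH1: $2,875

Metered usage total: 6,561.
Proportional shares (ignoring caps): Unit 2C 9,031.28; Unit 4A 8,963.34; Unit 2A 3,102.91; Unit G2 11,505.69; Unit PH1 4,546.78.
Capped: Unit 4A ($5,550), Unit PH1 ($2,875); remaining pool $28,725 reallocated over remaining metered usage 4,175.
Shares after redistribution: Unit 2C 10,973.98 → $10,975; Unit 2A 3,770.37 → $3,775; Unit G2 13,980.65 → $13,975.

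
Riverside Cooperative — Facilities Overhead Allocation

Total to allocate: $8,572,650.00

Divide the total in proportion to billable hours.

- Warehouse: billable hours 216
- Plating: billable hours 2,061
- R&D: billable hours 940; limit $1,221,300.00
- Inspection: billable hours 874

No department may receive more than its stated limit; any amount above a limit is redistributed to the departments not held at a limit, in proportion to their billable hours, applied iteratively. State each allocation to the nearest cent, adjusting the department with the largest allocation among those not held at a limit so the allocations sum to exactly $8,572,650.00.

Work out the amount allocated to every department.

Sum of billable hours: 4,091.
Pro-rata shares before constraints: Warehouse 452,625.8616; Plating 4,318,805.0966; R&D 1,969,760.6942; Inspection 1,831,458.3476.
Capped: R&D ($1,221,300.00); remaining pool $7,351,350.00 reallocated over remaining billable hours 3,151.
Remaining shares: Warehouse 503,932.5928 → $503,932.59; Plating 4,808,356.8232 → $4,808,356.82; Inspection 2,039,060.5839 → $2,039,060.58.
Rounding difference +$0.01 applied to Plating → $4,808,356.83.

Warehouse: $503,932.59; Plating: $4,808,356.83; R&D: $1,221,300.00; Inspection: $2,039,060.58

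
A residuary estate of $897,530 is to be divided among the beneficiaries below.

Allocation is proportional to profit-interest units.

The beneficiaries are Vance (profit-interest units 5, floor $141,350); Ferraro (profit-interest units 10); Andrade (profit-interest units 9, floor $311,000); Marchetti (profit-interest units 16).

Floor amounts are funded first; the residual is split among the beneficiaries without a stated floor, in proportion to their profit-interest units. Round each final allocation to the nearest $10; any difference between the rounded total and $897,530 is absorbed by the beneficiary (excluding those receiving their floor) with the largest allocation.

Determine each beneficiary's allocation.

Minimums first: Vance $141,350; Andrade $311,000. Remaining pool $445,180.
Remaining pool split over remaining profit-interest units 26: Ferraro 171,223.08 → $171,220; Marchetti 273,956.92 → $273,960.

Vance: $141,350 | Ferraro: $171,220 | Andrade: $311,000 | Marchetti: $273,960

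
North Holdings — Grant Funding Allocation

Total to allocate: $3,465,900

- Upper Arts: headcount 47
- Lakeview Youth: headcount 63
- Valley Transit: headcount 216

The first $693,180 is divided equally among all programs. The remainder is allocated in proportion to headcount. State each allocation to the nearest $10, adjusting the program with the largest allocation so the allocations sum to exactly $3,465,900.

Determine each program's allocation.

Upper Arts: $630,810 | Lakeview Youth: $766,890 | Valley Transit: $2,068,200

Equal tier: $693,180 ÷ 3 = $231,060 apiece.
Remainder $2,772,720 by headcount (total 326): Upper Arts 399,747.98 → $399,750; Lakeview Youth 535,832.39 → $535,830; Valley Transit 1,837,139.63 → $1,837,140.
Totals: Upper Arts $231,060 + $399,750 = $630,810; Lakeview Youth $231,060 + $535,830 = $766,890; Valley Transit $231,060 + $1,837,140 = $2,068,200.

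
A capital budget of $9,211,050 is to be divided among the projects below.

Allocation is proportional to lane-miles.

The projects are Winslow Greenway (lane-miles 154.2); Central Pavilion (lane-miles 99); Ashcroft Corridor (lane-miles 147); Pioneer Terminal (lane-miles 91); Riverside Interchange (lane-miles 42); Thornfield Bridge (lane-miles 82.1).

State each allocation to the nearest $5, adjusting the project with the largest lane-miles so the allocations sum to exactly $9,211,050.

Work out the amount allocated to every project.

Winslow Greenway: $2,308,380 · Central Pavilion: $1,482,030 · Ashcroft Corridor: $2,200,590 · Pioneer Terminal: $1,362,270 · Riverside Interchange: $628,740 · Thornfield Bridge: $1,229,040

Total lane-miles = 154.2 + 99 + 147 + 91 + 42 + 82.1 = 615.3.
Raw shares: Winslow Greenway 2,308,376.26; Central Pavilion 1,482,031.45; Ashcroft Corridor 2,200,592.15; Pioneer Terminal 1,362,271.33; Riverside Interchange 628,740.61; Thornfield Bridge 1,229,038.20.
At nearest $5: Winslow Greenway $2,308,375; Central Pavilion $1,482,030; Ashcroft Corridor $2,200,590; Pioneer Terminal $1,362,270; Riverside Interchange $628,740; Thornfield Bridge $1,229,040. Sum = $9,211,045.
Difference $9,211,050 − $9,211,045 = +$5 applied to largest lane-miles (Winslow Greenway): Winslow Greenway becomes $2,308,380.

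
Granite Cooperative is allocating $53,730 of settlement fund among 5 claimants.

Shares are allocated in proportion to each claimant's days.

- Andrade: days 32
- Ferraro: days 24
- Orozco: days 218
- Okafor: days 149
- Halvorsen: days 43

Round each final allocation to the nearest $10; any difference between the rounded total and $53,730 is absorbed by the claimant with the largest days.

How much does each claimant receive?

Sum of days: 32 + 24 + 218 + 149 + 43 = 466.
Unrounded shares: Andrade 3,689.61; Ferraro 2,767.21; Orozco 25,135.49; Okafor 17,179.76; Halvorsen 4,957.92.
After rounding ($10): Andrade $3,690; Ferraro $2,770; Orozco $25,140; Okafor $17,180; Halvorsen $4,960. Sum = $53,740.
Difference $53,730 − $53,740 = −$10 applied to largest days (Orozco): Orozco becomes $25,130.

Andrade: $3,690; Ferraro: $2,770; Orozco: $25,130; Okafor: $17,180; Halvorsen: $4,960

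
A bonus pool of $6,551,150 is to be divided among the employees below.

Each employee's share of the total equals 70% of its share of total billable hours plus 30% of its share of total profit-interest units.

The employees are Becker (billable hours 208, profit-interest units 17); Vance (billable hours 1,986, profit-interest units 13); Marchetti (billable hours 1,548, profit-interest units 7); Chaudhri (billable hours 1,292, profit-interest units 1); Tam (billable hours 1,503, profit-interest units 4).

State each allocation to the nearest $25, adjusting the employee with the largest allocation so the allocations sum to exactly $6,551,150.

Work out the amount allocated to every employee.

Totals — billable hours 6,537, profit-interest units 42.
Composite weights (70% billable hours + 30% profit-interest units): Becker 0.1437; Vance 0.3055; Marchetti 0.2158; Chaudhri 0.1455; Tam 0.1895.
Pro-rata amounts: Becker 941,411.95; Vance 2,001,530.30; Marchetti 1,413,503.06; Chaudhri 953,151.59; Tam 1,241,553.09.
After rounding ($25): Becker $941,400; Vance $2,001,525; Marchetti $1,413,500; Chaudhri $953,150; Tam $1,241,550. Sum = $6,551,125.
Difference $6,551,150 − $6,551,125 = +$25 applied to largest allocation (Vance): Vance becomes $2,001,550.

Becker: $941,400 · Vance: $2,001,550 · Marchetti: $1,413,500 · Chaudhri: $953,150 · Tam: $1,241,550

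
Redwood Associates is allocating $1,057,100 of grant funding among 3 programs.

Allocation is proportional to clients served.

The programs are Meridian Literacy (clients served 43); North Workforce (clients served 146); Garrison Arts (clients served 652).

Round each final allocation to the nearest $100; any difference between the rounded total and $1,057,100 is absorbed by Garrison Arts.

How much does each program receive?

Total clients served = 841.
Raw shares: Meridian Literacy 43/841 × $1,057,100 = 54,049.11; North Workforce 146/841 × $1,057,100 = 183,515.58; Garrison Arts 652/841 × $1,057,100 = 819,535.32.
After rounding ($100): Meridian Literacy $54,000; North Workforce $183,500; Garrison Arts $819,500. Sum = $1,057,000.
Difference $1,057,100 − $1,057,000 = +$100 applied to Garrison Arts: Garrison Arts becomes $819,600.

Meridian Literacy: $54,000; North Workforce: $183,500; Garrison Arts: $819,600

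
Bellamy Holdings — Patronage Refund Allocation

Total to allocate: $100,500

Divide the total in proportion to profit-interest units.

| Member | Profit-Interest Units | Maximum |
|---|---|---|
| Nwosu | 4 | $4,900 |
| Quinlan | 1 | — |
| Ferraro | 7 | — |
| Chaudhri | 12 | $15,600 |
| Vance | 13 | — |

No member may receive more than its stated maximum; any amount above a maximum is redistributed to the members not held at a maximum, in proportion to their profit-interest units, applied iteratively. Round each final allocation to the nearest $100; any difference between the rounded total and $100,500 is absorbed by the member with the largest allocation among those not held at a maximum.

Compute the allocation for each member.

Nwosu: $4,900 | Quinlan: $3,800 | Ferraro: $26,700 | Chaudhri: $15,600 | Vance: $49,500

Profit-interest units total: 37.
Unconstrained shares: Nwosu 10,864.86; Quinlan 2,716.22; Ferraro 19,013.51; Chaudhri 32,594.59; Vance 35,310.81.
Cap binds for Nwosu ($4,900), Chaudhri ($15,600); residual $80,000 reallocated over remaining profit-interest units 21.
Remaining shares: Quinlan 3,809.52 → $3,800; Ferraro 26,666.67 → $26,700; Vance 49,523.81 → $49,500.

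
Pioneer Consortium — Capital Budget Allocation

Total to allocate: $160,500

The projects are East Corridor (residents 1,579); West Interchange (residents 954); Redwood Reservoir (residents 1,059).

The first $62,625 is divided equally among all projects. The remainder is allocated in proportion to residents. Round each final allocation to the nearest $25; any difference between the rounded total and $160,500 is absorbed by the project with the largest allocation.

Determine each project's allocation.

First tranche $62,625 split equally: $20,875 each.
Remainder $97,875 by residents (total 3,592): East Corridor 43,024.67 → $43,025; West Interchange 25,994.64 → $26,000; Redwood Reservoir 28,855.69 → $28,850.
Totals: East Corridor $20,875 + $43,025 = $63,900; West Interchange $20,875 + $26,000 = $46,875; Redwood Reservoir $20,875 + $28,850 = $49,725.

East Corridor: $63,900 · West Interchange: $46,875 · Redwood Reservoir: $49,725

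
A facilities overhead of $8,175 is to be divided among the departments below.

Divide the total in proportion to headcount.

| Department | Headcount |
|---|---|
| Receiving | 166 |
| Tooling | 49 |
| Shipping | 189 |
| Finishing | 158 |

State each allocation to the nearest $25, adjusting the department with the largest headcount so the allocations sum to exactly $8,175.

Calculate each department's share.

Receiving: $2,425 · Tooling: $725 · Shipping: $2,725 · Finishing: $2,300

Headcount total: 562.
Unrounded shares: Receiving 166/562 × $8,175 = 2,414.68; Tooling 49/562 × $8,175 = 712.77; Shipping 189/562 × $8,175 = 2,749.24; Finishing 158/562 × $8,175 = 2,298.31.
Rounded to nearest $25: Receiving $2,425; Tooling $725; Shipping $2,750; Finishing $2,300. Sum = $8,200.
Difference $8,175 − $8,200 = −$25 applied to largest headcount (Shipping): Shipping becomes $2,725.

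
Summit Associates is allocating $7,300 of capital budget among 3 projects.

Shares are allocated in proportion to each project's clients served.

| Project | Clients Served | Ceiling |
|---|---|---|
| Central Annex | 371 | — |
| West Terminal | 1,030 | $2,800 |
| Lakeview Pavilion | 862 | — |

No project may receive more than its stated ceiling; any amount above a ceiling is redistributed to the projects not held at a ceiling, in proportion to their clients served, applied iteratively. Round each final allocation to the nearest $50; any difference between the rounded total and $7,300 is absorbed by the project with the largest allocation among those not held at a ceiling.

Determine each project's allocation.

Central Annex: $1,350; West Terminal: $2,800; Lakeview Pavilion: $3,150

Clients served total: 2,263.
Pro-rata shares before constraints: Central Annex 1,196.77; West Terminal 3,322.58; Lakeview Pavilion 2,780.65.
Capped: West Terminal ($2,800); balance $4,500 reallocated over remaining clients served 1,233.
Remaining shares: Central Annex 1,354.01 → $1,350; Lakeview Pavilion 3,145.99 → $3,150.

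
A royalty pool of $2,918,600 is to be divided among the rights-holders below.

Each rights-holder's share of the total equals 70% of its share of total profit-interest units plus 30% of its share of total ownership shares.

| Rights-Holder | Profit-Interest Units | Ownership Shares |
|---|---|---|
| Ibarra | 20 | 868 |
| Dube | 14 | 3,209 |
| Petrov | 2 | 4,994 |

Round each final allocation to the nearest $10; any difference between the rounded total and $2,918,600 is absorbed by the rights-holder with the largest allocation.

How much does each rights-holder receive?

Totals — profit-interest units 36, ownership shares 9,071.
Combined weights (70% profit-interest units + 30% ownership shares): Ibarra 0.4176; Dube 0.3784; Petrov 0.2041.
Proportional shares: Ibarra 1,218,794.98; Dube 1,104,257.11; Petrov 595,547.91.
After rounding ($10): Ibarra $1,218,790; Dube $1,104,260; Petrov $595,550. Sum = $2,918,600.
Sum already equals the total — no adjustment.

Ibarra: $1,218,790 · Dube: $1,104,260 · Petrov: $595,550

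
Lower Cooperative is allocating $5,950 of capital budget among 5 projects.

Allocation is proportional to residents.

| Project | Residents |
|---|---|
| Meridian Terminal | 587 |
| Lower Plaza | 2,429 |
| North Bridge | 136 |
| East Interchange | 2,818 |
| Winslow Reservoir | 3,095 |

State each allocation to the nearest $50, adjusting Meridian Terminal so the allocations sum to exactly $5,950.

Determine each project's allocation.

Combined residents = 9,065.
Unrounded shares: Meridian Terminal 587/9,065 × $5,950 = 385.29; Lower Plaza 2,429/9,065 × $5,950 = 1,594.32; North Bridge 136/9,065 × $5,950 = 89.27; East Interchange 2,818/9,065 × $5,950 = 1,849.65; Winslow Reservoir 3,095/9,065 × $5,950 = 2,031.47.
At nearest $50: Meridian Terminal $400; Lower Plaza $1,600; North Bridge $100; East Interchange $1,850; Winslow Reservoir $2,050. Sum = $6,000.
Difference $5,950 − $6,000 = −$50 applied to Meridian Terminal: Meridian Terminal becomes $350.

Meridian Terminal: $350 · Lower Plaza: $1,600 · North Bridge: $100 · East Interchange: $1,850 · Winslow Reservoir: $2,050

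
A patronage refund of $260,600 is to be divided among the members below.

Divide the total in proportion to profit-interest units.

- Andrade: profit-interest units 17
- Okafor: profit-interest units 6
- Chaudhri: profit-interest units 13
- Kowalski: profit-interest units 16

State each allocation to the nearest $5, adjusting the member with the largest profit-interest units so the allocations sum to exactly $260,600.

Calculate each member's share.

Andrade: $85,195 | Okafor: $30,070 | Chaudhri: $65,150 | Kowalski: $80,185

Combined profit-interest units = 17 + 6 + 13 + 16 = 52.
Unrounded shares: Andrade 85,196.15; Okafor 30,069.23; Chaudhri 65,150.00; Kowalski 80,184.62.
At nearest $5: Andrade $85,195; Okafor $30,070; Chaudhri $65,150; Kowalski $80,185. Sum = $260,600.
Sum already equals the total — no adjustment.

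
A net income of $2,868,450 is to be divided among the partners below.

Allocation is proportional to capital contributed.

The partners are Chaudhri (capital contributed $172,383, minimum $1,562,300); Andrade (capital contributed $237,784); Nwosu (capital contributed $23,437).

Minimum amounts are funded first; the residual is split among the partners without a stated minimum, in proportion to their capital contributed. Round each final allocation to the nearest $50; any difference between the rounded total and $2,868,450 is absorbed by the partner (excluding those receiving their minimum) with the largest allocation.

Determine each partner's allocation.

Chaudhri: $1,562,300 | Andrade: $1,188,950 | Nwosu: $117,200

Guaranteed amounts: Chaudhri $1,562,300. Residual $1,306,150.
Residual split over remaining capital contributed 261,221: Andrade 1,188,960.96 → $1,188,950; Nwosu 117,189.04 → $117,200.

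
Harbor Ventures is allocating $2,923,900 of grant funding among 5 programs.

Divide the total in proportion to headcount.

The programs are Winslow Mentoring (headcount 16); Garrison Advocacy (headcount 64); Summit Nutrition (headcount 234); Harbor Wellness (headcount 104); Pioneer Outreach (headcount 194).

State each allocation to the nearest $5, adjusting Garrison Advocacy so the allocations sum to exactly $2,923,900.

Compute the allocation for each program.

Total headcount = 612.
Unrounded shares: Winslow Mentoring 16/612 × $2,923,900 = 76,441.83; Garrison Advocacy 64/612 × $2,923,900 = 305,767.32; Summit Nutrition 234/612 × $2,923,900 = 1,117,961.76; Harbor Wellness 104/612 × $2,923,900 = 496,871.90; Pioneer Outreach 194/612 × $2,923,900 = 926,857.19.
After rounding ($5): Winslow Mentoring $76,440; Garrison Advocacy $305,765; Summit Nutrition $1,117,960; Harbor Wellness $496,870; Pioneer Outreach $926,855. Sum = $2,923,890.
Difference $2,923,900 − $2,923,890 = +$10 applied to Garrison Advocacy: Garrison Advocacy becomes $305,775.

Winslow Mentoring: $76,440; Garrison Advocacy: $305,775; Summit Nutrition: $1,117,960; Harbor Wellness: $496,870; Pioneer Outreach: $926,855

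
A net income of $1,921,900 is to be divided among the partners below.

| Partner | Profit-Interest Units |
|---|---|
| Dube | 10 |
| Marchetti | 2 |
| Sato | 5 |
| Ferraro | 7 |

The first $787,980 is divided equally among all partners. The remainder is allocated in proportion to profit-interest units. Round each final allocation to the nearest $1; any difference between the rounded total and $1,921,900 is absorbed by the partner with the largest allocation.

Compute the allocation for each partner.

First tranche $787,980 split equally: $196,995 each.
Remainder $1,133,920 by profit-interest units (total 24): Dube 472,466.67 → $472,467; Marchetti 94,493.33 → $94,493; Sato 236,233.33 → $236,233; Ferraro 330,726.67 → $330,727.
Totals: Dube $196,995 + $472,467 = $669,462; Marchetti $196,995 + $94,493 = $291,488; Sato $196,995 + $236,233 = $433,228; Ferraro $196,995 + $330,727 = $527,722.

Dube: $669,462; Marchetti: $291,488; Sato: $433,228; Ferraro: $527,722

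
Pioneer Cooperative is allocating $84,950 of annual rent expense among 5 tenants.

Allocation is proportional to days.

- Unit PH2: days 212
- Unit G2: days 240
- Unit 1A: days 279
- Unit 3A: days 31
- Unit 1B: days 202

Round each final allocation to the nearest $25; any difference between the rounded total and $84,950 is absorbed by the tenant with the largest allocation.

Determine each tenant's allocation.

Combined days = 964.
Proportional shares: Unit PH2 212/964 × $84,950 = 18,681.95; Unit G2 240/964 × $84,950 = 21,149.38; Unit 1A 279/964 × $84,950 = 24,586.15; Unit 3A 31/964 × $84,950 = 2,731.79; Unit 1B 202/964 × $84,950 = 17,800.73.
At nearest $25: Unit PH2 $18,675; Unit G2 $21,150; Unit 1A $24,575; Unit 3A $2,725; Unit 1B $17,800. Sum = $84,925.
Difference $84,950 − $84,925 = +$25 applied to largest allocation (Unit 1A): Unit 1A becomes $24,600.

Unit PH2: $18,675; Unit G2: $21,150; Unit 1A: $24,600; Unit 3A: $2,725; Unit 1B: $17,800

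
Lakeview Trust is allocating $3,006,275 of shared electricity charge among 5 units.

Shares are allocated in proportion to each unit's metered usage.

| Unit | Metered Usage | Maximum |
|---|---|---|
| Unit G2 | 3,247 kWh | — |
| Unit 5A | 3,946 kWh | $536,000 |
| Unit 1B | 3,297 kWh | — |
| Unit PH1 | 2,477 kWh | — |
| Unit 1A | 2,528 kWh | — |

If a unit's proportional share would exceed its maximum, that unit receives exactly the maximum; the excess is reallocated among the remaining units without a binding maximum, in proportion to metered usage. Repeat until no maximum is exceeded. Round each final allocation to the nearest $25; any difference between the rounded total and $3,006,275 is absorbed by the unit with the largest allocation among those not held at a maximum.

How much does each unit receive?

Unit G2: $694,525 | Unit 5A: $536,000 | Unit 1B: $705,200 | Unit PH1: $529,825 | Unit 1A: $540,725

Metered usage total: 15,495.
Proportional shares (ignoring caps): Unit G2 629,969.34; Unit 5A 765,586.39; Unit 1B 639,670.13; Unit PH1 480,577.17; Unit 1A 490,471.97.
Capped: Unit 5A ($536,000); balance $2,470,275 reallocated over remaining metered usage 11,549.
Shares after redistribution: Unit G2 694,517.53 → $694,525; Unit 1B 705,212.28 → $705,200; Unit PH1 529,818.27 → $529,825; Unit 1A 540,726.92 → $540,725.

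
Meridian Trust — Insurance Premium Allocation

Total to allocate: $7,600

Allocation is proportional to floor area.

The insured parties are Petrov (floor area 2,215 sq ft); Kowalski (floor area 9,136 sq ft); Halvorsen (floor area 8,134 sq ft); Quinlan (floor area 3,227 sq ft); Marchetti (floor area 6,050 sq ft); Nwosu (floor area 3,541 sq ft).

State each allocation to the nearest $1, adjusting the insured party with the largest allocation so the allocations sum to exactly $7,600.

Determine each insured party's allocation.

Petrov: $521 · Kowalski: $2,150 · Halvorsen: $1,914 · Quinlan: $759 · Marchetti: $1,423 · Nwosu: $833

Sum of floor area: 32,303.
Raw shares: Petrov 2,215/32,303 × $7,600 = 521.13; Kowalski 9,136/32,303 × $7,600 = 2,149.45; Halvorsen 8,134/32,303 × $7,600 = 1,913.70; Quinlan 3,227/32,303 × $7,600 = 759.22; Marchetti 6,050/32,303 × $7,600 = 1,423.40; Nwosu 3,541/32,303 × $7,600 = 833.10.
Rounded to nearest $1: Petrov $521; Kowalski $2,149; Halvorsen $1,914; Quinlan $759; Marchetti $1,423; Nwosu $833. Sum = $7,599.
Difference $7,600 − $7,599 = +$1 applied to largest allocation (Kowalski): Kowalski becomes $2,150.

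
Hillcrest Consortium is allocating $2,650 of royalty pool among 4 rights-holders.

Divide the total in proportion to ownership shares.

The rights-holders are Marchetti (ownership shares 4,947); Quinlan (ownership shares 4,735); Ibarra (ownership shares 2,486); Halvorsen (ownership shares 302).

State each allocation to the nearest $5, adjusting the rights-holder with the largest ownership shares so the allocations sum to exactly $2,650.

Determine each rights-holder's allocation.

Sum of ownership shares: 4,947 + 4,735 + 2,486 + 302 = 12,470.
Raw shares: Marchetti 1,051.29; Quinlan 1,006.23; Ibarra 528.30; Halvorsen 64.18.
After rounding ($5): Marchetti $1,050; Quinlan $1,005; Ibarra $530; Halvorsen $65. Sum = $2,650.
Rounded total matches; no reconciliation needed.

Marchetti: $1,050 | Quinlan: $1,005 | Ibarra: $530 | Halvorsen: $65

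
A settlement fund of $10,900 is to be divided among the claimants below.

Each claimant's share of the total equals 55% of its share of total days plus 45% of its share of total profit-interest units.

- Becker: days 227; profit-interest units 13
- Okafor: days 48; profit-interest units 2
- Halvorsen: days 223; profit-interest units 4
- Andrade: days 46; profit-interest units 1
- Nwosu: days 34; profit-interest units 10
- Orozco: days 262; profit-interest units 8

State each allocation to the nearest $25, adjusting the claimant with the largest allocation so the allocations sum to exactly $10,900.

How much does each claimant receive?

Becker: $3,325 | Okafor: $600 | Halvorsen: $2,100 | Andrade: $450 | Nwosu: $1,525 | Orozco: $2,900

Totals — days 840, profit-interest units 38.
Blended shares (55% days + 45% profit-interest units): Becker 0.3026; Okafor 0.0551; Halvorsen 0.1934; Andrade 0.0420; Nwosu 0.1407; Orozco 0.2663.
Pro-rata amounts: Becker 3,298.10; Okafor 600.73; Halvorsen 2,107.85; Andrade 457.38; Nwosu 1,533.44; Orozco 2,902.50.
At nearest $25: Becker $3,300; Okafor $600; Halvorsen $2,100; Andrade $450; Nwosu $1,525; Orozco $2,900. Sum = $10,875.
Difference $10,900 − $10,875 = +$25 applied to largest allocation (Becker): Becker becomes $3,325.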